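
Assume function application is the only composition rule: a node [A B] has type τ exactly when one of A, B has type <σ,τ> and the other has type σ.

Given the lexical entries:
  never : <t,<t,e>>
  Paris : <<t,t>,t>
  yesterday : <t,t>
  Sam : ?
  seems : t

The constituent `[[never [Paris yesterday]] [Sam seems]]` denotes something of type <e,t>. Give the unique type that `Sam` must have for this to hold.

[[never [Paris yesterday]] [Sam seems]] is required to be <e,t>. [never [Paris yesterday]] : <t,e> cannot yield <e,t> as functor, so [Sam seems] : <<t,e>,<e,t>>.
[Sam seems] is required to be <<t,e>,<e,t>>. seems : t cannot yield <<t,e>,<e,t>> as functor, so Sam : <t,<<t,e>,<e,t>>>.

<t,<<t,e>,<e,t>>>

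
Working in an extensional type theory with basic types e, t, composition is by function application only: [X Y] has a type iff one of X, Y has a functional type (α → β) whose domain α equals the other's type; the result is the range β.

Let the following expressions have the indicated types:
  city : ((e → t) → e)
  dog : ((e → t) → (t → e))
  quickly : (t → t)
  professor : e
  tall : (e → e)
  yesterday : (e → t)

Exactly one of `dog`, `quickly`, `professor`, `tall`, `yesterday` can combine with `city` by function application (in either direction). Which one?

yesterday

dog : ((e → t) → (t → e)) — no; city wants (e → t), and dog wants (e → t).
quickly : (t → t) — no; city wants (e → t), and quickly wants t.
professor : e — no; city wants (e → t), and professor wants nothing (atomic).
tall : (e → e) — no; city wants (e → t), and tall wants e.
yesterday — combines: city : ((e → t) → e) takes yesterday : (e → t) as argument, giving e.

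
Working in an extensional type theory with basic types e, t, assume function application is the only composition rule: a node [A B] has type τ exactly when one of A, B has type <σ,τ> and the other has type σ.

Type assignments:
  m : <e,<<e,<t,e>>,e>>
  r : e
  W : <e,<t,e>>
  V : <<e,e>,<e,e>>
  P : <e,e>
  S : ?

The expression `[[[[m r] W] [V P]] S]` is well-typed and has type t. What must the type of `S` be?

<e,t>

At [[[[m r] W] [V P]] S] (required: t): [[[m r] W] [V P]] is e, which is not a function with range t; hence S is the functor — type <e,t>.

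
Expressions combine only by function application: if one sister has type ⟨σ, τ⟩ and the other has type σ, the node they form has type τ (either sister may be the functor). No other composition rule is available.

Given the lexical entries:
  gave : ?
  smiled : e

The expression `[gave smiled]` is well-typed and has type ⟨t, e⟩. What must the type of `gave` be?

⟨e, ⟨t, e⟩⟩

[gave smiled] must have type ⟨t, e⟩. The sister smiled has type e; that is not a function onto ⟨t, e⟩, so gave must be the functor, of type ⟨e, ⟨t, e⟩⟩.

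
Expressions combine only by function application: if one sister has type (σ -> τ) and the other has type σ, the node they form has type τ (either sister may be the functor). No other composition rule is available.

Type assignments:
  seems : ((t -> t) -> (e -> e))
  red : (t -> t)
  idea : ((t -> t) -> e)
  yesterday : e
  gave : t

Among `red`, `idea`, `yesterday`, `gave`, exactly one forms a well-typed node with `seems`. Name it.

red

red — combines: seems : ((t -> t) -> (e -> e)) takes red : (t -> t) as argument, giving (e -> e).
idea : ((t -> t) -> e) — no; seems wants (t -> t), and idea wants (t -> t).
yesterday : e — no; seems wants (t -> t), and yesterday wants nothing (atomic).
gave : t — no; seems wants (t -> t), and gave wants nothing (atomic).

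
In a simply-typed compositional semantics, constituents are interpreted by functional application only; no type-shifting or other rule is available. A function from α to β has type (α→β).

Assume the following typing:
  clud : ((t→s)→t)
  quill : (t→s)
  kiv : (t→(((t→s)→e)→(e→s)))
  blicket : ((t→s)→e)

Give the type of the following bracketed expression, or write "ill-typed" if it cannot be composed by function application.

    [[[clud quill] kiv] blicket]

(e→s)

[clud quill] — clud of type ((t→s)→t) combines with quill of type (t→s): type t.
[[clud quill] kiv] — kiv of type (t→(((t→s)→e)→(e→s))) combines with [clud quill] of type t: type (((t→s)→e)→(e→s)).
[[[clud quill] kiv] blicket] — [[clud quill] kiv] of type (((t→s)→e)→(e→s)) combines with blicket of type ((t→s)→e): type (e→s).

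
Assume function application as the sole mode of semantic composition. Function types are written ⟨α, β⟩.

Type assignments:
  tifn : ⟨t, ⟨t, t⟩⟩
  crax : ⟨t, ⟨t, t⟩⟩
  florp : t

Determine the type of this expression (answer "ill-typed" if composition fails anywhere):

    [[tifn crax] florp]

ill-typed

[tifn crax]: ⟨t, ⟨t, t⟩⟩ with ⟨t, ⟨t, t⟩⟩ — neither is a function whose domain matches the other; composition fails here.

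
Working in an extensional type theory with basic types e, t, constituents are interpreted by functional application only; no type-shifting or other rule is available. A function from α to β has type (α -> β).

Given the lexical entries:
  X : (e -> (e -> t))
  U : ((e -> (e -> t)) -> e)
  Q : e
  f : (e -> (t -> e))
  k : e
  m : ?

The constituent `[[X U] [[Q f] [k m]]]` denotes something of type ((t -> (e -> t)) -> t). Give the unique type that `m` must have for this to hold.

At [[X U] [[Q f] [k m]]] (required: ((t -> (e -> t)) -> t)): [X U] is e, which is not a function with range ((t -> (e -> t)) -> t); hence [[Q f] [k m]] is the functor — type (e -> ((t -> (e -> t)) -> t)).
At [[Q f] [k m]] (required: (e -> ((t -> (e -> t)) -> t))): [Q f] is (t -> e), which is not a function with range (e -> ((t -> (e -> t)) -> t)); hence [k m] is the functor — type ((t -> e) -> (e -> ((t -> (e -> t)) -> t))).
At [k m] (required: ((t -> e) -> (e -> ((t -> (e -> t)) -> t)))): k is e, which is not a function with range ((t -> e) -> (e -> ((t -> (e -> t)) -> t))); hence m is the functor — type (e -> ((t -> e) -> (e -> ((t -> (e -> t)) -> t)))).

(e -> ((t -> e) -> (e -> ((t -> (e -> t)) -> t))))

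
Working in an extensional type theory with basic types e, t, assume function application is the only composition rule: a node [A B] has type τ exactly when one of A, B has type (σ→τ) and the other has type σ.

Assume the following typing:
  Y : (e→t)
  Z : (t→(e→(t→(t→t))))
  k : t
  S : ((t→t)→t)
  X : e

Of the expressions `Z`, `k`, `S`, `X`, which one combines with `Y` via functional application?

X

Z : (t→(e→(t→(t→t)))) — neither side's domain matches the other.
k : t — neither side's domain matches the other.
S : ((t→t)→t) — neither side's domain matches the other.
X — combines: Y : (e→t) takes X : e as argument, giving t.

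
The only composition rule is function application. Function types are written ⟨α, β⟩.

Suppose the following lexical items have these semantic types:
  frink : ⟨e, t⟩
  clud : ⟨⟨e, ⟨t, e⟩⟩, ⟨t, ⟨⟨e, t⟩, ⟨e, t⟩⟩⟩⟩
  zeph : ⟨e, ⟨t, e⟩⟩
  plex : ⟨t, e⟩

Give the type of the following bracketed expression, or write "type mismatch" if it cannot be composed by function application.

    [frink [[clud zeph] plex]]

type mismatch

[clud zeph]: clud is ⟨⟨e, ⟨t, e⟩⟩, ⟨t, ⟨⟨e, t⟩, ⟨e, t⟩⟩⟩⟩, zeph is ⟨e, ⟨t, e⟩⟩; result ⟨t, ⟨⟨e, t⟩, ⟨e, t⟩⟩⟩.
[[clud zeph] plex]: ⟨t, ⟨⟨e, t⟩, ⟨e, t⟩⟩⟩ and ⟨t, e⟩ cannot combine by function application — type clash.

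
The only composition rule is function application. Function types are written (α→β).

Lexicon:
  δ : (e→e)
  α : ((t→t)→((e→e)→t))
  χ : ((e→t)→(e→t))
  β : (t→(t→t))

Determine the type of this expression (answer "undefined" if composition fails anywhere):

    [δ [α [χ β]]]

[χ β]: ((e→t)→(e→t)) with (t→(t→t)) — neither is a function whose domain matches the other; composition fails here.

undefined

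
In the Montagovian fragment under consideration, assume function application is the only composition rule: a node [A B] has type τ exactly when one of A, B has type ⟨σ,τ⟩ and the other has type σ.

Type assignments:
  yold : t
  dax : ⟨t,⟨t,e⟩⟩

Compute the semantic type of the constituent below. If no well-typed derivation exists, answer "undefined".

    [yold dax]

⟨t,e⟩

[yold dax] — dax of type ⟨t,⟨t,e⟩⟩ combines with yold of type t: type ⟨t,e⟩.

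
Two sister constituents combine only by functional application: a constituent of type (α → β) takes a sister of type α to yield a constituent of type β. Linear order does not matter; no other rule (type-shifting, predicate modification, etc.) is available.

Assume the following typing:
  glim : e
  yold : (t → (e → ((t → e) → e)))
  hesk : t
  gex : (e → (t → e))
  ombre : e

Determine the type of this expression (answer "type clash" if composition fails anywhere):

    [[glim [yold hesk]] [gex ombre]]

At [yold hesk], yold : (t → (e → ((t → e) → e))) takes hesk : t, giving (e → ((t → e) → e)).
At [glim [yold hesk]], [yold hesk] : (e → ((t → e) → e)) takes glim : e, giving ((t → e) → e).
At [gex ombre], gex : (e → (t → e)) takes ombre : e, giving (t → e).
At [[glim [yold hesk]] [gex ombre]], [glim [yold hesk]] : ((t → e) → e) takes [gex ombre] : (t → e), giving e.

e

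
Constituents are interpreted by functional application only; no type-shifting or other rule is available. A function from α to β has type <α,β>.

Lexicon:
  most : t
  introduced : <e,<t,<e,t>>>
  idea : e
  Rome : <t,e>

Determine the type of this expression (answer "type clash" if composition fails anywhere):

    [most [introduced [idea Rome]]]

type clash

[idea Rome]: e and <t,e> cannot combine by function application — type clash.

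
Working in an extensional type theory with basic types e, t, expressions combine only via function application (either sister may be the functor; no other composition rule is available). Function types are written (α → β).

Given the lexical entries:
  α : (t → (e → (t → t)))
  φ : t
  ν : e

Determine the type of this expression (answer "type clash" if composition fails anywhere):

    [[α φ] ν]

[α φ] — α of type (t → (e → (t → t))) combines with φ of type t: type (e → (t → t)).
[[α φ] ν] — [α φ] of type (e → (t → t)) combines with ν of type e: type (t → t).

(t → t)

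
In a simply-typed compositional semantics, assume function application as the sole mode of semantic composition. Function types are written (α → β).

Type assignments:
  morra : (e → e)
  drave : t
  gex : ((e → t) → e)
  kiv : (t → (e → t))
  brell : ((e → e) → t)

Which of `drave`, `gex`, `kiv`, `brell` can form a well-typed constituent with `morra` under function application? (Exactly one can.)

drave : t — no; morra wants e, and drave wants nothing (atomic).
gex : ((e → t) → e) — no; morra wants e, and gex wants (e → t).
kiv : (t → (e → t)) — no; morra wants e, and kiv wants t.
brell — combines: brell : ((e → e) → t) takes morra : (e → e) as argument, giving t.

brell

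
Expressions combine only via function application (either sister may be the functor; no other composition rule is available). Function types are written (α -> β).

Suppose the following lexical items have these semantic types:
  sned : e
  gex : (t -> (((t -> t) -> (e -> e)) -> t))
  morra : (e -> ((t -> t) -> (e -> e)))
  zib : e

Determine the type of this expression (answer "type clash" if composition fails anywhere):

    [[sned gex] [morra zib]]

type clash

[sned gex]: e with (t -> (((t -> t) -> (e -> e)) -> t)) — neither is a function whose domain matches the other; composition fails here.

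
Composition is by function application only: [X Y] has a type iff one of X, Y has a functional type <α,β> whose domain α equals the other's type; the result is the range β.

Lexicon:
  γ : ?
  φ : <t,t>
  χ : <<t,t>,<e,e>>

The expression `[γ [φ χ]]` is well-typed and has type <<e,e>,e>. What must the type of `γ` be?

<<e,e>,<<e,e>,e>>

At [γ [φ χ]] (required: <<e,e>,e>): [φ χ] is <e,e>, which is not a function with range <<e,e>,e>; hence γ is the functor — type <<e,e>,<<e,e>,e>>.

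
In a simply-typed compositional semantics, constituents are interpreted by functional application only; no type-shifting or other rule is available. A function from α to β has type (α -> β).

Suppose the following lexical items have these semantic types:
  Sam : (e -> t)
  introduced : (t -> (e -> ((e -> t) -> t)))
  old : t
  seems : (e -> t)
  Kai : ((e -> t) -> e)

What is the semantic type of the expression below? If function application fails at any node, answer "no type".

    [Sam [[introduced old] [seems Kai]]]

At [introduced old], introduced : (t -> (e -> ((e -> t) -> t))) takes old : t, giving (e -> ((e -> t) -> t)).
At [seems Kai], Kai : ((e -> t) -> e) takes seems : (e -> t), giving e.
At [[introduced old] [seems Kai]], [introduced old] : (e -> ((e -> t) -> t)) takes [seems Kai] : e, giving ((e -> t) -> t).
At [Sam [[introduced old] [seems Kai]]], [[introduced old] [seems Kai]] : ((e -> t) -> t) takes Sam : (e -> t), giving t.

t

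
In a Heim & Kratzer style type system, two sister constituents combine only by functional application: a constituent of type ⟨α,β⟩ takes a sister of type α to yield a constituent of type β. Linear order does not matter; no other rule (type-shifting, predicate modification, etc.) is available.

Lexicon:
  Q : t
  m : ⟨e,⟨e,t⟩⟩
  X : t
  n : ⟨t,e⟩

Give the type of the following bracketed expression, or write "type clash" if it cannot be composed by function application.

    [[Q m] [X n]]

[Q m]: t and ⟨e,⟨e,t⟩⟩ cannot combine by function application — type clash.

type clash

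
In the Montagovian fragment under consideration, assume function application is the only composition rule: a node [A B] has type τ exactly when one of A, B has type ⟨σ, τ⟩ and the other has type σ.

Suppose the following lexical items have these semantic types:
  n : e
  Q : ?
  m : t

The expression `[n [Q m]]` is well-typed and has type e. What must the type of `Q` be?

For [n [Q m]] to have type e with n of type e, [Q m] must be the function: [Q m] : ⟨e, e⟩.
For [Q m] to have type ⟨e, e⟩ with m of type t, Q must be the function: Q : ⟨t, ⟨e, e⟩⟩.

⟨t, ⟨e, e⟩⟩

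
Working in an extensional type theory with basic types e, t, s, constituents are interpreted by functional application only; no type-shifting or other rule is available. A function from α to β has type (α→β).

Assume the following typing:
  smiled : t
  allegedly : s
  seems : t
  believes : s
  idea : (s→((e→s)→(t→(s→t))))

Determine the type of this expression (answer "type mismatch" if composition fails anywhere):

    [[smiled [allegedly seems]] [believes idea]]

type mismatch

[allegedly seems]: s with t — neither is a function whose domain matches the other; composition fails here.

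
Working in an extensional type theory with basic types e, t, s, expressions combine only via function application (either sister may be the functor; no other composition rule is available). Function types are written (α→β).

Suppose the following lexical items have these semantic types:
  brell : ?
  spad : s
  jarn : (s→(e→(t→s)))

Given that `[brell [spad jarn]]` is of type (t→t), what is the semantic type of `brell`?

((e→(t→s))→(t→t))

[brell [spad jarn]] is required to be (t→t). [spad jarn] : (e→(t→s)) cannot yield (t→t) as functor, so brell : ((e→(t→s))→(t→t)).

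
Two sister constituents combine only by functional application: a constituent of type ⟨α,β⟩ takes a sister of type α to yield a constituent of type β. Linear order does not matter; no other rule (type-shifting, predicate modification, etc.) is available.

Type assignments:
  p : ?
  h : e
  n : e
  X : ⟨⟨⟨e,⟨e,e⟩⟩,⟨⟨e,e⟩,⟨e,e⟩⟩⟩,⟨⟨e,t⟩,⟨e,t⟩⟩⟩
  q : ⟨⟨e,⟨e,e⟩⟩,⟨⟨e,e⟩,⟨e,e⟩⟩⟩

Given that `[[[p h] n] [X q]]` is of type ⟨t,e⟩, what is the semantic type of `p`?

[[[p h] n] [X q]] is required to be ⟨t,e⟩. [X q] : ⟨⟨e,t⟩,⟨e,t⟩⟩ cannot yield ⟨t,e⟩ as functor, so [[p h] n] : ⟨⟨⟨e,t⟩,⟨e,t⟩⟩,⟨t,e⟩⟩.
[[p h] n] is required to be ⟨⟨⟨e,t⟩,⟨e,t⟩⟩,⟨t,e⟩⟩. n : e cannot yield ⟨⟨⟨e,t⟩,⟨e,t⟩⟩,⟨t,e⟩⟩ as functor, so [p h] : ⟨e,⟨⟨⟨e,t⟩,⟨e,t⟩⟩,⟨t,e⟩⟩⟩.
[p h] is required to be ⟨e,⟨⟨⟨e,t⟩,⟨e,t⟩⟩,⟨t,e⟩⟩⟩. h : e cannot yield ⟨e,⟨⟨⟨e,t⟩,⟨e,t⟩⟩,⟨t,e⟩⟩⟩ as functor, so p : ⟨e,⟨e,⟨⟨⟨e,t⟩,⟨e,t⟩⟩,⟨t,e⟩⟩⟩⟩.

⟨e,⟨e,⟨⟨⟨e,t⟩,⟨e,t⟩⟩,⟨t,e⟩⟩⟩⟩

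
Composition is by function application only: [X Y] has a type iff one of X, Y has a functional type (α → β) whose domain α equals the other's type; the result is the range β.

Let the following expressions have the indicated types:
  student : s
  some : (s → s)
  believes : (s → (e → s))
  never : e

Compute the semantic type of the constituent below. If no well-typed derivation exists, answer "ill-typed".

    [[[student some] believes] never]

[student some]: functor some : (s → s), argument student : s; result s.
[[student some] believes]: functor believes : (s → (e → s)), argument [student some] : s; result (e → s).
[[[student some] believes] never]: functor [[student some] believes] : (e → s), argument never : e; result s.

s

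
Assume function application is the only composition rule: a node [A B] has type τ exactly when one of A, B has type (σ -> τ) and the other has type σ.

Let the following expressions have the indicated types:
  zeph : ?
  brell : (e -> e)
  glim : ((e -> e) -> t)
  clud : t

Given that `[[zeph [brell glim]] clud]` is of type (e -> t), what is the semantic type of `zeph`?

(t -> (t -> (e -> t)))

[[zeph [brell glim]] clud] must have type (e -> t). The sister clud has type t; that is not a function onto (e -> t), so [zeph [brell glim]] must be the functor, of type (t -> (e -> t)).
[zeph [brell glim]] must have type (t -> (e -> t)). The sister [brell glim] has type t; that is not a function onto (t -> (e -> t)), so zeph must be the functor, of type (t -> (t -> (e -> t))).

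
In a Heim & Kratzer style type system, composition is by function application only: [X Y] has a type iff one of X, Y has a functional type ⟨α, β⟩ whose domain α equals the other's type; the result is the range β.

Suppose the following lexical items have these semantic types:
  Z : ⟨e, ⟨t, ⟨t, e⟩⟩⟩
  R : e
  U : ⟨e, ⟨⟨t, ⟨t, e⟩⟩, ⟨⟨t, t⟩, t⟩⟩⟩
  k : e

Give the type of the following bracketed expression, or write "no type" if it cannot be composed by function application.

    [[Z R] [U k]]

At [Z R], Z : ⟨e, ⟨t, ⟨t, e⟩⟩⟩ takes R : e, giving ⟨t, ⟨t, e⟩⟩.
At [U k], U : ⟨e, ⟨⟨t, ⟨t, e⟩⟩, ⟨⟨t, t⟩, t⟩⟩⟩ takes k : e, giving ⟨⟨t, ⟨t, e⟩⟩, ⟨⟨t, t⟩, t⟩⟩.
At [[Z R] [U k]], [U k] : ⟨⟨t, ⟨t, e⟩⟩, ⟨⟨t, t⟩, t⟩⟩ takes [Z R] : ⟨t, ⟨t, e⟩⟩, giving ⟨⟨t, t⟩, t⟩.

⟨⟨t, t⟩, t⟩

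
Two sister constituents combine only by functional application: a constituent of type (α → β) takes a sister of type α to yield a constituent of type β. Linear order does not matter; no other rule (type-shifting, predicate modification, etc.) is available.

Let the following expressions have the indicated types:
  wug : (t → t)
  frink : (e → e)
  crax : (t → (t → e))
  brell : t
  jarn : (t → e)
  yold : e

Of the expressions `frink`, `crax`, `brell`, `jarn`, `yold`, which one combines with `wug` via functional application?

brell

frink : (e → e) — neither side's domain matches the other.
crax : (t → (t → e)) — neither side's domain matches the other.
brell — combines: wug : (t → t) takes brell : t as argument, giving t.
jarn : (t → e) — neither side's domain matches the other.
yold : e — neither side's domain matches the other.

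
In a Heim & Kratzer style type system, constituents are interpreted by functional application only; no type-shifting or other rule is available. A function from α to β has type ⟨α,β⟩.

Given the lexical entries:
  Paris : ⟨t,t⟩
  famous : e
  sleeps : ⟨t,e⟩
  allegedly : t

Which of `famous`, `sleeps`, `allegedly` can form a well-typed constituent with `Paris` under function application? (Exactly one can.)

famous : e — no; Paris wants t, and famous wants nothing (atomic).
sleeps : ⟨t,e⟩ — no; Paris wants t, and sleeps wants t.
allegedly — combines: Paris : ⟨t,t⟩ takes allegedly : t as argument, giving t.

allegedly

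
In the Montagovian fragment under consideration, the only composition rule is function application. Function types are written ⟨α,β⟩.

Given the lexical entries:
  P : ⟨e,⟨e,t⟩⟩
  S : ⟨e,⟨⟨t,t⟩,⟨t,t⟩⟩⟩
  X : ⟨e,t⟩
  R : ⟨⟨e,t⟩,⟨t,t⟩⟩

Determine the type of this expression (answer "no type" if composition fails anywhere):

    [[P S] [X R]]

[P S]: ⟨e,⟨e,t⟩⟩ and ⟨e,⟨⟨t,t⟩,⟨t,t⟩⟩⟩ cannot combine by function application — type clash.

no type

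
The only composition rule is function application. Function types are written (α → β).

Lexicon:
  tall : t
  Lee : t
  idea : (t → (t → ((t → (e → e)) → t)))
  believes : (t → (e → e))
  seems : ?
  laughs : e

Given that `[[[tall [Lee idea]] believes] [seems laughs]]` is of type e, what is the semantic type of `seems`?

At [[[tall [Lee idea]] believes] [seems laughs]] (required: e): [[tall [Lee idea]] believes] is t, which is not a function with range e; hence [seems laughs] is the functor — type (t → e).
At [seems laughs] (required: (t → e)): laughs is e, which is not a function with range (t → e); hence seems is the functor — type (e → (t → e)).

(e → (t → e))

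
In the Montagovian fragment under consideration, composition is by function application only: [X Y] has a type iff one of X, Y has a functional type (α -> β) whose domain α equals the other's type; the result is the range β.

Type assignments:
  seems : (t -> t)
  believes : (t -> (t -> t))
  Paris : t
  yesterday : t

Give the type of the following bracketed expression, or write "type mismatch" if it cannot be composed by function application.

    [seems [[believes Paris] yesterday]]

t

[believes Paris]: functor believes : (t -> (t -> t)), argument Paris : t; result (t -> t).
[[believes Paris] yesterday]: functor [believes Paris] : (t -> t), argument yesterday : t; result t.
[seems [[believes Paris] yesterday]]: functor seems : (t -> t), argument [[believes Paris] yesterday] : t; result t.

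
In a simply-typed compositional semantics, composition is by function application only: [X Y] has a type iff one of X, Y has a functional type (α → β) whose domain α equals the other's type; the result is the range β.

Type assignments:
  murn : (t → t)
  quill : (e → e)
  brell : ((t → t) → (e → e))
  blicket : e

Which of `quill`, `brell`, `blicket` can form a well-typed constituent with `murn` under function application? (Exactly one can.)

brell

quill : (e → e) — murn needs t; quill needs e; neither fits.
brell — combines: brell : ((t → t) → (e → e)) takes murn : (t → t) as argument, giving (e → e).
blicket : e — murn needs t; blicket needs nothing (atomic); neither fits.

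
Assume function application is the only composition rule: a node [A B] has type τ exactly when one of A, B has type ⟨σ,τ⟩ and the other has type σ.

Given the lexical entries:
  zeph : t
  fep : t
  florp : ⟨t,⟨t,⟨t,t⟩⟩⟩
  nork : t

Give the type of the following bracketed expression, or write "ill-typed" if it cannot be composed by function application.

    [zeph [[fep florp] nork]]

[fep florp] — florp of type ⟨t,⟨t,⟨t,t⟩⟩⟩ combines with fep of type t: type ⟨t,⟨t,t⟩⟩.
[[fep florp] nork] — [fep florp] of type ⟨t,⟨t,t⟩⟩ combines with nork of type t: type ⟨t,t⟩.
[zeph [[fep florp] nork]] — [[fep florp] nork] of type ⟨t,t⟩ combines with zeph of type t: type t.

t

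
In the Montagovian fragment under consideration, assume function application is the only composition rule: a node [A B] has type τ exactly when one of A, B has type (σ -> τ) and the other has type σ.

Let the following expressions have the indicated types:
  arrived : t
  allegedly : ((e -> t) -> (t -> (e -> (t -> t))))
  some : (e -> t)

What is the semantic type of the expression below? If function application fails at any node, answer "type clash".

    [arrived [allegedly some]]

[allegedly some]: ((e -> t) -> (t -> (e -> (t -> t)))) applied to (e -> t) yields (t -> (e -> (t -> t))).
[arrived [allegedly some]]: (t -> (e -> (t -> t))) applied to t yields (e -> (t -> t)).

(e -> (t -> t))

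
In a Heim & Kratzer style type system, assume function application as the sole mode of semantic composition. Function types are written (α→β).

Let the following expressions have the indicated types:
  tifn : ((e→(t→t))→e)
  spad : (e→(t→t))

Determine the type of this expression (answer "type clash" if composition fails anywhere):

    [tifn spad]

e

[tifn spad]: ((e→(t→t))→e) applied to (e→(t→t)) yields e.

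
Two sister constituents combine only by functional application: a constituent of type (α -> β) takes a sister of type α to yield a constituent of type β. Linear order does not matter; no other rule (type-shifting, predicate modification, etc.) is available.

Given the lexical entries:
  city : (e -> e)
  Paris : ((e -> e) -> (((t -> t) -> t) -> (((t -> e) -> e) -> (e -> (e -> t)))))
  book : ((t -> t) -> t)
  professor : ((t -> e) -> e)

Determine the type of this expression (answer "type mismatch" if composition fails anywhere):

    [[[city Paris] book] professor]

[city Paris]: ((e -> e) -> (((t -> t) -> t) -> (((t -> e) -> e) -> (e -> (e -> t))))) applied to (e -> e) yields (((t -> t) -> t) -> (((t -> e) -> e) -> (e -> (e -> t)))).
[[city Paris] book]: (((t -> t) -> t) -> (((t -> e) -> e) -> (e -> (e -> t)))) applied to ((t -> t) -> t) yields (((t -> e) -> e) -> (e -> (e -> t))).
[[[city Paris] book] professor]: (((t -> e) -> e) -> (e -> (e -> t))) applied to ((t -> e) -> e) yields (e -> (e -> t)).

(e -> (e -> t))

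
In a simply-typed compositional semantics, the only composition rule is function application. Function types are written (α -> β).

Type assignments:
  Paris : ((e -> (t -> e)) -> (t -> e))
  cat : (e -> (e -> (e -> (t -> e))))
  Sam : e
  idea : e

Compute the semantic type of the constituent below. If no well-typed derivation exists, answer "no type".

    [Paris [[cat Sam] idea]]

At [cat Sam], cat : (e -> (e -> (e -> (t -> e)))) takes Sam : e, giving (e -> (e -> (t -> e))).
At [[cat Sam] idea], [cat Sam] : (e -> (e -> (t -> e))) takes idea : e, giving (e -> (t -> e)).
At [Paris [[cat Sam] idea]], Paris : ((e -> (t -> e)) -> (t -> e)) takes [[cat Sam] idea] : (e -> (t -> e)), giving (t -> e).

(t -> e)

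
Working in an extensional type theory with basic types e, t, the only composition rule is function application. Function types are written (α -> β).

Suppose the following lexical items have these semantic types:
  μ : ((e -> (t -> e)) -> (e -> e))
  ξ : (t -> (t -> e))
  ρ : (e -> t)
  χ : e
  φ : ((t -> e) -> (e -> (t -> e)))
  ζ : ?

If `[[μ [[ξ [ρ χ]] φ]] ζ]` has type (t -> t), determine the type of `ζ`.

[[μ [[ξ [ρ χ]] φ]] ζ] must have type (t -> t). The sister [μ [[ξ [ρ χ]] φ]] has type (e -> e); that is not a function onto (t -> t), so ζ must be the functor, of type ((e -> e) -> (t -> t)).

((e -> e) -> (t -> t))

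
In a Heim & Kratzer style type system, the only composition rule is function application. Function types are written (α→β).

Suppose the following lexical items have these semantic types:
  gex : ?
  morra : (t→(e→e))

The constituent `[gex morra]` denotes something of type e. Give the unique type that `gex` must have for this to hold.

[gex morra] is required to be e. morra : (t→(e→e)) cannot yield e as functor, so gex : ((t→(e→e))→e).

((t→(e→e))→e)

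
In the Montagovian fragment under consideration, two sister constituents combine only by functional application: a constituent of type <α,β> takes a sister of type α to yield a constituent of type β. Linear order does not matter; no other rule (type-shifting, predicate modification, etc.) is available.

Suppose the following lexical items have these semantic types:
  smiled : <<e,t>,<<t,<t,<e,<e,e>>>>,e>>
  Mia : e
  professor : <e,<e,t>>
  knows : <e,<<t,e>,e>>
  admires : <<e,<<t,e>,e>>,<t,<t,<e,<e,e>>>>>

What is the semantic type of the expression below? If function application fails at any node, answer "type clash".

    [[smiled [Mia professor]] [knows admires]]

e

[Mia professor]: functor professor : <e,<e,t>>, argument Mia : e; result <e,t>.
[smiled [Mia professor]]: functor smiled : <<e,t>,<<t,<t,<e,<e,e>>>>,e>>, argument [Mia professor] : <e,t>; result <<t,<t,<e,<e,e>>>>,e>.
[knows admires]: functor admires : <<e,<<t,e>,e>>,<t,<t,<e,<e,e>>>>>, argument knows : <e,<<t,e>,e>>; result <t,<t,<e,<e,e>>>>.
[[smiled [Mia professor]] [knows admires]]: functor [smiled [Mia professor]] : <<t,<t,<e,<e,e>>>>,e>, argument [knows admires] : <t,<t,<e,<e,e>>>>; result e.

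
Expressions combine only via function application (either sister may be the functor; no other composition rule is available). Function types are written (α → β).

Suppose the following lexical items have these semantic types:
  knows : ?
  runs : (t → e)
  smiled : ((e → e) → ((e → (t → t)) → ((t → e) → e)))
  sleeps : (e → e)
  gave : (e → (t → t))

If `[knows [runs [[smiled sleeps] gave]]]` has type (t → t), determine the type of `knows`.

[knows [runs [[smiled sleeps] gave]]] must have type (t → t). The sister [runs [[smiled sleeps] gave]] has type e; that is not a function onto (t → t), so knows must be the functor, of type (e → (t → t)).

(e → (t → t))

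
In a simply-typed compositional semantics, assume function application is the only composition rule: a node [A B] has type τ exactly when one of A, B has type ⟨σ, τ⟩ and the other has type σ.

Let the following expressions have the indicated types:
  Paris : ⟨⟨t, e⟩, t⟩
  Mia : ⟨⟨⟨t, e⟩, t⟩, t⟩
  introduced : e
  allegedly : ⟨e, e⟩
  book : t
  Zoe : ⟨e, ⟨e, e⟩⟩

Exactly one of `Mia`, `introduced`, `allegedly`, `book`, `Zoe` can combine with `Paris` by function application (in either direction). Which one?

Mia

Mia — combines: Mia : ⟨⟨⟨t, e⟩, t⟩, t⟩ takes Paris : ⟨⟨t, e⟩, t⟩ as argument, giving t.
introduced : e — Paris needs ⟨t, e⟩; introduced needs nothing (atomic); neither fits.
allegedly : ⟨e, e⟩ — Paris needs ⟨t, e⟩; allegedly needs e; neither fits.
book : t — Paris needs ⟨t, e⟩; book needs nothing (atomic); neither fits.
Zoe : ⟨e, ⟨e, e⟩⟩ — Paris needs ⟨t, e⟩; Zoe needs e; neither fits.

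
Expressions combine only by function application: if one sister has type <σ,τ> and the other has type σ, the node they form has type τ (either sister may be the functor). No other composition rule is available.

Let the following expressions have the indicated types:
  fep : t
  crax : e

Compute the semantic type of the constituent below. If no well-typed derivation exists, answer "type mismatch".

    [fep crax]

[fep crax]: t and e cannot combine by function application — type clash.

type mismatch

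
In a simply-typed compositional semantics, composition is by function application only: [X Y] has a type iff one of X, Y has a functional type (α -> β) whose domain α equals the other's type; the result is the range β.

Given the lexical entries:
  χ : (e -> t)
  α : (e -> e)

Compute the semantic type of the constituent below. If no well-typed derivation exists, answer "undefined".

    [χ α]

undefined

At [χ α]: neither (e -> t) nor (e -> e) can take the other as argument; the node is ill-typed.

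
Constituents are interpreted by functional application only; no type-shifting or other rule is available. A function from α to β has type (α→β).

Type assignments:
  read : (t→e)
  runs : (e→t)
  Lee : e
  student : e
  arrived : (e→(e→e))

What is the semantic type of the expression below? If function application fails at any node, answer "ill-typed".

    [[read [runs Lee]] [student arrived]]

e

[runs Lee]: runs is (e→t), Lee is e; result t.
[read [runs Lee]]: read is (t→e), [runs Lee] is t; result e.
[student arrived]: arrived is (e→(e→e)), student is e; result (e→e).
[[read [runs Lee]] [student arrived]]: [student arrived] is (e→e), [read [runs Lee]] is e; result e.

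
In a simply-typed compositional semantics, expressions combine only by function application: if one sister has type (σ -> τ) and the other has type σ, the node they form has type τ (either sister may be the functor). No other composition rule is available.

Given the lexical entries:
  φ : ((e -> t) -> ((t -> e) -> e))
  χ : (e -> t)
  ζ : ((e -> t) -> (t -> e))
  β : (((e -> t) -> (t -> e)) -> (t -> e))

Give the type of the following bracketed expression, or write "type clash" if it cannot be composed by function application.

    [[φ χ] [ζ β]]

e

[φ χ]: functor φ : ((e -> t) -> ((t -> e) -> e)), argument χ : (e -> t); result ((t -> e) -> e).
[ζ β]: functor β : (((e -> t) -> (t -> e)) -> (t -> e)), argument ζ : ((e -> t) -> (t -> e)); result (t -> e).
[[φ χ] [ζ β]]: functor [φ χ] : ((t -> e) -> e), argument [ζ β] : (t -> e); result e.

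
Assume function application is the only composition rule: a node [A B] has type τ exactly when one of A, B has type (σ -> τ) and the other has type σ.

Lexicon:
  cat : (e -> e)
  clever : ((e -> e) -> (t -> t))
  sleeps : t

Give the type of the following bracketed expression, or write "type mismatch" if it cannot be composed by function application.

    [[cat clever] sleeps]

[cat clever] — clever of type ((e -> e) -> (t -> t)) combines with cat of type (e -> e): type (t -> t).
[[cat clever] sleeps] — [cat clever] of type (t -> t) combines with sleeps of type t: type t.

t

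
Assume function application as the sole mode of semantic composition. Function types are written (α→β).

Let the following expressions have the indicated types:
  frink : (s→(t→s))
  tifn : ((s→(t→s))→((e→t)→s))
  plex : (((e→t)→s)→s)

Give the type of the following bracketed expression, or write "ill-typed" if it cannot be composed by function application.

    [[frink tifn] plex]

At [frink tifn], tifn : ((s→(t→s))→((e→t)→s)) takes frink : (s→(t→s)), giving ((e→t)→s).
At [[frink tifn] plex], plex : (((e→t)→s)→s) takes [frink tifn] : ((e→t)→s), giving s.

s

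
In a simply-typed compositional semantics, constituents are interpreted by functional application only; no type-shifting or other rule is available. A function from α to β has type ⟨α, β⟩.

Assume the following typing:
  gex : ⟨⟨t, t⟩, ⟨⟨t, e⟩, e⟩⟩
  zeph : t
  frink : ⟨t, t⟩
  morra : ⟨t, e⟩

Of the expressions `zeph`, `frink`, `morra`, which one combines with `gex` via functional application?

zeph : t — no; gex wants ⟨t, t⟩, and zeph wants nothing (atomic).
frink — combines: gex : ⟨⟨t, t⟩, ⟨⟨t, e⟩, e⟩⟩ takes frink : ⟨t, t⟩ as argument, giving ⟨⟨t, e⟩, e⟩.
morra : ⟨t, e⟩ — no; gex wants ⟨t, t⟩, and morra wants t.

frink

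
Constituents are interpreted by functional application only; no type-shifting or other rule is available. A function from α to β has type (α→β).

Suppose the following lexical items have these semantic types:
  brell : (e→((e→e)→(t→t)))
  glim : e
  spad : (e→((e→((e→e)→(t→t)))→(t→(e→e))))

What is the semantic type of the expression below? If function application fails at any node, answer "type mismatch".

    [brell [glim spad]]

[glim spad]: (e→((e→((e→e)→(t→t)))→(t→(e→e)))) applied to e yields ((e→((e→e)→(t→t)))→(t→(e→e))).
[brell [glim spad]]: ((e→((e→e)→(t→t)))→(t→(e→e))) applied to (e→((e→e)→(t→t))) yields (t→(e→e)).

(t→(e→e))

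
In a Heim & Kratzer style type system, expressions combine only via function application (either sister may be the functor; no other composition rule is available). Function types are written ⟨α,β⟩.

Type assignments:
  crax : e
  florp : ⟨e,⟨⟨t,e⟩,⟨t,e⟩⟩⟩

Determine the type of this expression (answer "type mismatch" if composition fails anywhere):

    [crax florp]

At [crax florp], florp : ⟨e,⟨⟨t,e⟩,⟨t,e⟩⟩⟩ takes crax : e, giving ⟨⟨t,e⟩,⟨t,e⟩⟩.

⟨⟨t,e⟩,⟨t,e⟩⟩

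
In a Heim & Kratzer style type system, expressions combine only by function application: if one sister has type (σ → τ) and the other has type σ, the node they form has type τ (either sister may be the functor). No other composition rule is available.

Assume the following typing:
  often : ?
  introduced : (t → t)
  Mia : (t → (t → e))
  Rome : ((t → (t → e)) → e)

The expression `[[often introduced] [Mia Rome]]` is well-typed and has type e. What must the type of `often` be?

[[often introduced] [Mia Rome]] is required to be e. [Mia Rome] : e cannot yield e as functor, so [often introduced] : (e → e).
[often introduced] is required to be (e → e). introduced : (t → t) cannot yield (e → e) as functor, so often : ((t → t) → (e → e)).

((t → t) → (e → e))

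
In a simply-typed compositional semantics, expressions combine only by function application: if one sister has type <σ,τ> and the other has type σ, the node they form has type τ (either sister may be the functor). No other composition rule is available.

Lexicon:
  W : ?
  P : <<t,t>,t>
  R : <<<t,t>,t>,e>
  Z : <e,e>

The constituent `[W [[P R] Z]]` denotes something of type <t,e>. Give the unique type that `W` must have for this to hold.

<e,<t,e>>

[W [[P R] Z]] is required to be <t,e>. [[P R] Z] : e cannot yield <t,e> as functor, so W : <e,<t,e>>.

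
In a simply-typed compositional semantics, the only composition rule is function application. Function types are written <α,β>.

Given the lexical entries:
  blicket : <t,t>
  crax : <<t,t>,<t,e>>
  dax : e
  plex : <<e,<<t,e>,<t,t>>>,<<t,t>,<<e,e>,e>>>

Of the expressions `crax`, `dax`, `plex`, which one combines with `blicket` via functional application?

crax — combines: crax : <<t,t>,<t,e>> takes blicket : <t,t> as argument, giving <t,e>.
dax : e — no; blicket wants t, and dax wants nothing (atomic).
plex : <<e,<<t,e>,<t,t>>>,<<t,t>,<<e,e>,e>>> — no; blicket wants t, and plex wants <e,<<t,e>,<t,t>>>.

crax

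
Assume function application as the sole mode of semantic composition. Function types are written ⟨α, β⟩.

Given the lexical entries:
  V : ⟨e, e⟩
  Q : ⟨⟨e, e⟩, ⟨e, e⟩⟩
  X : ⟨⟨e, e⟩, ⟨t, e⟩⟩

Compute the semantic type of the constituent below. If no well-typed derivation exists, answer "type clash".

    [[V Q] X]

[V Q]: Q is ⟨⟨e, e⟩, ⟨e, e⟩⟩, V is ⟨e, e⟩; result ⟨e, e⟩.
[[V Q] X]: X is ⟨⟨e, e⟩, ⟨t, e⟩⟩, [V Q] is ⟨e, e⟩; result ⟨t, e⟩.

⟨t, e⟩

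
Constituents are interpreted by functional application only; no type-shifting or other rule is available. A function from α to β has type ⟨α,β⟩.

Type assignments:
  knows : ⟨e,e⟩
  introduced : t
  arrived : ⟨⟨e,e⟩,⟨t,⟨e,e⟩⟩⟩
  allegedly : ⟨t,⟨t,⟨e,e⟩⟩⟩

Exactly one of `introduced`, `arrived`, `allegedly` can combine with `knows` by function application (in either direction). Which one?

introduced : t — does not combine with knows.
arrived — combines: arrived : ⟨⟨e,e⟩,⟨t,⟨e,e⟩⟩⟩ takes knows : ⟨e,e⟩ as argument, giving ⟨t,⟨e,e⟩⟩.
allegedly : ⟨t,⟨t,⟨e,e⟩⟩⟩ — does not combine with knows.

arrived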